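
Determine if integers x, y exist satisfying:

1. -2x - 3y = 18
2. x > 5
Yes

Take x = 6, y = -10. Substituting into each constraint:
  (1) -2(6) - 3(-10) = 18 ✓
  (2) 6 > 5 ✓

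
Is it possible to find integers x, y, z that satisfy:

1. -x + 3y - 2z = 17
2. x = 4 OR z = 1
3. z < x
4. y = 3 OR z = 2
Yes

Take x = 4, y = 3, z = -6. Substituting into each constraint:
  (1) (-4) + 3(3) - 2(-6) = 17 ✓
  (2) x = 4, target 4 ✓ (first branch holds)
  (3) -6 < 4 ✓
  (4) y = 3, target 3 ✓ (first branch holds)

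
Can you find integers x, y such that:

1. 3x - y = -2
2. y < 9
Yes

Take x = 0, y = 2. Substituting into each constraint:
  (1) 3(0) + (-2) = -2 ✓
  (2) 2 < 9 ✓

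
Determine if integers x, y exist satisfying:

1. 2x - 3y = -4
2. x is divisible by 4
Yes

Take x = 4, y = 4. Substituting into each constraint:
  (1) 2(4) - 3(4) = -4 ✓
  (2) 4 = 4 × 1, remainder 0 ✓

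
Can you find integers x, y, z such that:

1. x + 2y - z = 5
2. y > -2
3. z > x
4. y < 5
Yes

Take x = -1, y = 3, z = 0. Substituting into each constraint:
  (1) (-1) + 2(3) + 0 = 5 ✓
  (2) 3 > -2 ✓
  (3) 0 > -1 ✓
  (4) 3 < 5 ✓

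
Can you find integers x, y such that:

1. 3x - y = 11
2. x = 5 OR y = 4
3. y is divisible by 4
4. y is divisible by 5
No

A contradictory subset is {3x - y = 11, x = 5 OR y = 4, y is divisible by 5}. No integer assignment can satisfy these jointly:

  - 3x - y = 11: is a linear equation tying the variables together
  - x = 5 OR y = 4: forces a choice: either x = 5 or y = 4
  - y is divisible by 5: restricts y to multiples of 5

Split on the disjunction (x = 5 OR y = 4):
  • If x = 5: with x = 5, writing y = 5y', every remaining term of the linear equation is divisible by 5, so the left side is ≡ 0 (mod 5); but the right side -4 ≡ 1 (mod 5). No integers can satisfy it.
  • If y = 4: this contradicts the divisibility constraint — 4 is not a multiple of 5.
Both branches are infeasible, so the system has no integer solution.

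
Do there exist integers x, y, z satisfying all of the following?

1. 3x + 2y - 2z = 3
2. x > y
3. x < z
Yes

Take x = 3, y = 1, z = 4. Substituting into each constraint:
  (1) 3(3) + 2(1) - 2(4) = 3 ✓
  (2) 3 > 1 ✓
  (3) 3 < 4 ✓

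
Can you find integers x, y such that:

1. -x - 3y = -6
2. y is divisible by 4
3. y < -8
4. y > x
No

A contradictory subset is {-x - 3y = -6, y < -8, y > x}. No integer assignment can satisfy these jointly:

  - -x - 3y = -6: is a linear equation tying the variables together
  - y < -8: bounds one variable relative to a constant
  - y > x: bounds one variable relative to another variable

Propagating the comparison: x < y and y ≤ -9 give x ≤ -10. Range argument: with x ∈ [−∞, -10], y ∈ [−∞, -9], the left side of the equation is at least 37, but the right side is -6 < 37. No integer solution exists.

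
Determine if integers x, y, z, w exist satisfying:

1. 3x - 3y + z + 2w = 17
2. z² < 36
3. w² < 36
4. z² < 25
Yes

Take x = 5, y = 0, z = 2, w = 0. Substituting into each constraint:
  (1) 3(5) - 3(0) + 2 + 2(0) = 17 ✓
  (2) z² = (2)² = 4, and 4 < 36 ✓
  (3) w² = (0)² = 0, and 0 < 36 ✓
  (4) z² = (2)² = 4, and 4 < 25 ✓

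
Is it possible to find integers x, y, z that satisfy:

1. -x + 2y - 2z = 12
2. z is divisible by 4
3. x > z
Yes

Take x = 2, y = 7, z = 0. Substituting into each constraint:
  (1) (-2) + 2(7) - 2(0) = 12 ✓
  (2) 0 = 4 × 0, remainder 0 ✓
  (3) 2 > 0 ✓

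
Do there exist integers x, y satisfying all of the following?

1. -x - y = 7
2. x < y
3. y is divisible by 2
Yes

Take x = -7, y = 0. Substituting into each constraint:
  (1) 7 + 0 = 7 ✓
  (2) -7 < 0 ✓
  (3) 0 = 2 × 0, remainder 0 ✓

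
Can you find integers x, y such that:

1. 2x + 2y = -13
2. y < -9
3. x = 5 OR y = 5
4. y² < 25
No

Even the single constraint (2x + 2y = -13) is infeasible over the integers.

  - 2x + 2y = -13: every term on the left is divisible by 2, so the LHS ≡ 0 (mod 2), but the RHS -13 is not — no integer solution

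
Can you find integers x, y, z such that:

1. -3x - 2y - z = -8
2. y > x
Yes

Take x = -1, y = 0, z = 11. Substituting into each constraint:
  (1) -3(-1) - 2(0) + (-11) = -8 ✓
  (2) 0 > -1 ✓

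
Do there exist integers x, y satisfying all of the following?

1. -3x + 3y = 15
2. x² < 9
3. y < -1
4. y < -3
No

A contradictory subset is {-3x + 3y = 15, x² < 9, y < -3}. No integer assignment can satisfy these jointly:

  - -3x + 3y = 15: is a linear equation tying the variables together
  - x² < 9: restricts x to |x| ≤ 2
  - y < -3: bounds one variable relative to a constant

Range argument: with x ∈ [-2, 2], y ∈ [−∞, -4], the left side of the equation is at most -6, but the right side is 15 > -6. No integer solution exists.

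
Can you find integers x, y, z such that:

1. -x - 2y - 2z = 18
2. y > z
Yes

Take x = -20, y = 1, z = 0. Substituting into each constraint:
  (1) 20 - 2(1) - 2(0) = 18 ✓
  (2) 1 > 0 ✓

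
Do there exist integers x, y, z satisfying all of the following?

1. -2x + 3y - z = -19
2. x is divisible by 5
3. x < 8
Yes

Take x = 0, y = -6, z = 1. Substituting into each constraint:
  (1) -2(0) + 3(-6) + (-1) = -19 ✓
  (2) 0 = 5 × 0, remainder 0 ✓
  (3) 0 < 8 ✓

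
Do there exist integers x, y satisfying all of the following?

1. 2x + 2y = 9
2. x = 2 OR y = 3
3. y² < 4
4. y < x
No

Even the single constraint (2x + 2y = 9) is infeasible over the integers.

  - 2x + 2y = 9: every term on the left is divisible by 2, so the LHS ≡ 0 (mod 2), but the RHS 9 is not — no integer solution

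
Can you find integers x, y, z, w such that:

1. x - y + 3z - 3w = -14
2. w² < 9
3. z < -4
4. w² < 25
Yes

Take x = 0, y = -1, z = -5, w = 0. Substituting into each constraint:
  (1) 0 + 1 + 3(-5) - 3(0) = -14 ✓
  (2) w² = (0)² = 0, and 0 < 9 ✓
  (3) -5 < -4 ✓
  (4) w² = (0)² = 0, and 0 < 25 ✓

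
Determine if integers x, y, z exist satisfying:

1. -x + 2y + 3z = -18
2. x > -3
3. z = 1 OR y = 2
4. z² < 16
Yes

Take x = -1, y = -11, z = 1. Substituting into each constraint:
  (1) 1 + 2(-11) + 3(1) = -18 ✓
  (2) -1 > -3 ✓
  (3) z = 1, target 1 ✓ (first branch holds)
  (4) z² = (1)² = 1, and 1 < 16 ✓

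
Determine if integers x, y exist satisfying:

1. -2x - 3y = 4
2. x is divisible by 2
Yes

Take x = -2, y = 0. Substituting into each constraint:
  (1) -2(-2) - 3(0) = 4 ✓
  (2) -2 = 2 × -1, remainder 0 ✓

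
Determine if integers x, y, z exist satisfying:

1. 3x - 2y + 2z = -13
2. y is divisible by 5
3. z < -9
Yes

Take x = 3, y = 0, z = -11. Substituting into each constraint:
  (1) 3(3) - 2(0) + 2(-11) = -13 ✓
  (2) 0 = 5 × 0, remainder 0 ✓
  (3) -11 < -9 ✓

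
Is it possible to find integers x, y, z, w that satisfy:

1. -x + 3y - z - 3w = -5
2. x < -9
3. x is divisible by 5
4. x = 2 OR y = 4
Yes

Take x = -10, y = 4, z = 0, w = 9. Substituting into each constraint:
  (1) 10 + 3(4) + 0 - 3(9) = -5 ✓
  (2) -10 < -9 ✓
  (3) -10 = 5 × -2, remainder 0 ✓
  (4) y = 4, target 4 ✓ (second branch holds)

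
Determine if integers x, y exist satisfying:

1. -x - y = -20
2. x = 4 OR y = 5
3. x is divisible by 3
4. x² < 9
No

A contradictory subset is {-x - y = -20, x = 4 OR y = 5, x² < 9}. No integer assignment can satisfy these jointly:

  - -x - y = -20: is a linear equation tying the variables together
  - x = 4 OR y = 5: forces a choice: either x = 4 or y = 5
  - x² < 9: restricts x to |x| ≤ 2

Split on the disjunction (x = 4 OR y = 5):
  • If x = 4: this contradicts x² < 9, which requires |x| ≤ 2.
  • If y = 5: the equation forces x = 15, but x² < 9 requires |x| ≤ 2.
Both branches are infeasible, so the system has no integer solution.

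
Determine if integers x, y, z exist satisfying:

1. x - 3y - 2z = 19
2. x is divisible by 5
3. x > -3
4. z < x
Yes

Take x = 0, y = -5, z = -2. Substituting into each constraint:
  (1) 0 - 3(-5) - 2(-2) = 19 ✓
  (2) 0 = 5 × 0, remainder 0 ✓
  (3) 0 > -3 ✓
  (4) -2 < 0 ✓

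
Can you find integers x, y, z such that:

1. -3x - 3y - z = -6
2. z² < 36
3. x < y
Yes

Take x = 0, y = 1, z = 3. Substituting into each constraint:
  (1) -3(0) - 3(1) + (-3) = -6 ✓
  (2) z² = (3)² = 9, and 9 < 36 ✓
  (3) 0 < 1 ✓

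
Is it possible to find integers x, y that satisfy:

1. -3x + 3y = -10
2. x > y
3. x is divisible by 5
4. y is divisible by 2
No

Even the single constraint (-3x + 3y = -10) is infeasible over the integers.

  - -3x + 3y = -10: every term on the left is divisible by 3, so the LHS ≡ 0 (mod 3), but the RHS -10 is not — no integer solution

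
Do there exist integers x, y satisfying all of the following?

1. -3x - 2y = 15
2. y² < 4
Yes

Take x = -5, y = 0. Substituting into each constraint:
  (1) -3(-5) - 2(0) = 15 ✓
  (2) y² = (0)² = 0, and 0 < 4 ✓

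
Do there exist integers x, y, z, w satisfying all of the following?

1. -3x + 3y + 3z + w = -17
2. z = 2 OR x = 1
Yes

Take x = 1, y = 0, z = 0, w = -14. Substituting into each constraint:
  (1) -3(1) + 3(0) + 3(0) + (-14) = -17 ✓
  (2) x = 1, target 1 ✓ (second branch holds)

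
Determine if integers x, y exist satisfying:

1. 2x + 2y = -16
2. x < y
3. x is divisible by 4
Yes

Take x = -8, y = 0. Substituting into each constraint:
  (1) 2(-8) + 2(0) = -16 ✓
  (2) -8 < 0 ✓
  (3) -8 = 4 × -2, remainder 0 ✓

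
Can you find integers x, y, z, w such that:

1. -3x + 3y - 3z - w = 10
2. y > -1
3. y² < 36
Yes

Take x = 0, y = 4, z = 0, w = 2. Substituting into each constraint:
  (1) -3(0) + 3(4) - 3(0) + (-2) = 10 ✓
  (2) 4 > -1 ✓
  (3) y² = (4)² = 16, and 16 < 36 ✓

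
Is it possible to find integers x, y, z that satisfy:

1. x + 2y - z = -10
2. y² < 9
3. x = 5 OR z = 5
Yes

Take x = 5, y = 2, z = 19. Substituting into each constraint:
  (1) 5 + 2(2) + (-19) = -10 ✓
  (2) y² = (2)² = 4, and 4 < 9 ✓
  (3) x = 5, target 5 ✓ (first branch holds)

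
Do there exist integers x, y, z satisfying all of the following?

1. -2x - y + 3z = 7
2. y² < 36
Yes

Take x = -4, y = 1, z = 0. Substituting into each constraint:
  (1) -2(-4) + (-1) + 3(0) = 7 ✓
  (2) y² = (1)² = 1, and 1 < 36 ✓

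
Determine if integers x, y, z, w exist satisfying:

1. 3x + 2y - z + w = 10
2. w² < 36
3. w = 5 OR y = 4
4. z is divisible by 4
Yes

Take x = 0, y = 4, z = 0, w = 2. Substituting into each constraint:
  (1) 3(0) + 2(4) + 0 + 2 = 10 ✓
  (2) w² = (2)² = 4, and 4 < 36 ✓
  (3) y = 4, target 4 ✓ (second branch holds)
  (4) 0 = 4 × 0, remainder 0 ✓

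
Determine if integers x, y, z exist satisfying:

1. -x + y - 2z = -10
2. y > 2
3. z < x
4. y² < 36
Yes

Take x = 13, y = 3, z = 0. Substituting into each constraint:
  (1) (-13) + 3 - 2(0) = -10 ✓
  (2) 3 > 2 ✓
  (3) 0 < 13 ✓
  (4) y² = (3)² = 9, and 9 < 36 ✓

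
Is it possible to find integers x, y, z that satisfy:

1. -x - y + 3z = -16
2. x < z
Yes

Take x = -1, y = 17, z = 0. Substituting into each constraint:
  (1) 1 + (-17) + 3(0) = -16 ✓
  (2) -1 < 0 ✓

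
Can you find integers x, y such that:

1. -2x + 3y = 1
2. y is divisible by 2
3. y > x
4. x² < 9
No

A contradictory subset is {-2x + 3y = 1, y is divisible by 2}. No integer assignment can satisfy these jointly:

  - -2x + 3y = 1: is a linear equation tying the variables together
  - y is divisible by 2: restricts y to multiples of 2

Modular obstruction: writing y = 2y', every remaining term of the linear equation is divisible by 2, so the left side is ≡ 0 (mod 2); but the right side 1 ≡ 1 (mod 2). No integers can satisfy it.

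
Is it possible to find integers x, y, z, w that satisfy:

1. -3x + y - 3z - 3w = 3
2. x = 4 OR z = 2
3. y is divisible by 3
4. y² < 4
Yes

Take x = 4, y = 0, z = 0, w = -5. Substituting into each constraint:
  (1) -3(4) + 0 - 3(0) - 3(-5) = 3 ✓
  (2) x = 4, target 4 ✓ (first branch holds)
  (3) 0 = 3 × 0, remainder 0 ✓
  (4) y² = (0)² = 0, and 0 < 4 ✓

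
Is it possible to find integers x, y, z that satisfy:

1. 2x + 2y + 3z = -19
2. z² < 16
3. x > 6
Yes

Take x = 7, y = -15, z = -1. Substituting into each constraint:
  (1) 2(7) + 2(-15) + 3(-1) = -19 ✓
  (2) z² = (-1)² = 1, and 1 < 16 ✓
  (3) 7 > 6 ✓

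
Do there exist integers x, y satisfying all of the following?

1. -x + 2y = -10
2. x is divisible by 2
Yes

Take x = 0, y = -5. Substituting into each constraint:
  (1) 0 + 2(-5) = -10 ✓
  (2) 0 = 2 × 0, remainder 0 ✓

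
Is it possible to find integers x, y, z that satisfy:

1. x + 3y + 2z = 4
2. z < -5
Yes

Take x = 16, y = 0, z = -6. Substituting into each constraint:
  (1) 16 + 3(0) + 2(-6) = 4 ✓
  (2) -6 < -5 ✓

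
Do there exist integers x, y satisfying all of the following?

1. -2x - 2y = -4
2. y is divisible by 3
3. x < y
Yes

Take x = -1, y = 3. Substituting into each constraint:
  (1) -2(-1) - 2(3) = -4 ✓
  (2) 3 = 3 × 1, remainder 0 ✓
  (3) -1 < 3 ✓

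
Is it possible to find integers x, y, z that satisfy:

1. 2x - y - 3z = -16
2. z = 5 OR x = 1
Yes

Take x = 1, y = 18, z = 0. Substituting into each constraint:
  (1) 2(1) + (-18) - 3(0) = -16 ✓
  (2) x = 1, target 1 ✓ (second branch holds)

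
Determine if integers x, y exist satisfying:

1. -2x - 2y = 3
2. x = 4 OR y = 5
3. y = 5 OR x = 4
No

Even the single constraint (-2x - 2y = 3) is infeasible over the integers.

  - -2x - 2y = 3: every term on the left is divisible by 2, so the LHS ≡ 0 (mod 2), but the RHS 3 is not — no integer solution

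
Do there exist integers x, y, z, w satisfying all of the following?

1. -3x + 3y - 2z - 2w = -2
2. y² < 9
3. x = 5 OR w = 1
Yes

Take x = 0, y = 0, z = 0, w = 1. Substituting into each constraint:
  (1) -3(0) + 3(0) - 2(0) - 2(1) = -2 ✓
  (2) y² = (0)² = 0, and 0 < 9 ✓
  (3) w = 1, target 1 ✓ (second branch holds)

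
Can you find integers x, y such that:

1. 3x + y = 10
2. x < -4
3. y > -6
Yes

Take x = -5, y = 25. Substituting into each constraint:
  (1) 3(-5) + 25 = 10 ✓
  (2) -5 < -4 ✓
  (3) 25 > -6 ✓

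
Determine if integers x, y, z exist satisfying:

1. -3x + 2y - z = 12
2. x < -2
Yes

Take x = -4, y = 0, z = 0. Substituting into each constraint:
  (1) -3(-4) + 2(0) + 0 = 12 ✓
  (2) -4 < -2 ✓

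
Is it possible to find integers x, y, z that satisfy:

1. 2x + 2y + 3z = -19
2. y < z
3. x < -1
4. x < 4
Yes

Take x = -11, y = 0, z = 1. Substituting into each constraint:
  (1) 2(-11) + 2(0) + 3(1) = -19 ✓
  (2) 0 < 1 ✓
  (3) -11 < -1 ✓
  (4) -11 < 4 ✓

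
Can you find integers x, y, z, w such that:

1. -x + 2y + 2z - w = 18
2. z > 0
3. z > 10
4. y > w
Yes

Take x = 5, y = 0, z = 11, w = -1. Substituting into each constraint:
  (1) (-5) + 2(0) + 2(11) + 1 = 18 ✓
  (2) 11 > 0 ✓
  (3) 11 > 10 ✓
  (4) 0 > -1 ✓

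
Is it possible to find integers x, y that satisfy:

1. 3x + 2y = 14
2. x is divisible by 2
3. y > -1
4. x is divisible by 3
Yes

Take x = 0, y = 7. Substituting into each constraint:
  (1) 3(0) + 2(7) = 14 ✓
  (2) 0 = 2 × 0, remainder 0 ✓
  (3) 7 > -1 ✓
  (4) 0 = 3 × 0, remainder 0 ✓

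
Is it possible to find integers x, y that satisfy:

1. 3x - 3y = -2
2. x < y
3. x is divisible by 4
No

Even the single constraint (3x - 3y = -2) is infeasible over the integers.

  - 3x - 3y = -2: every term on the left is divisible by 3, so the LHS ≡ 0 (mod 3), but the RHS -2 is not — no integer solution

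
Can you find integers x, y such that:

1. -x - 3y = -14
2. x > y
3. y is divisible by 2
Yes

Take x = 14, y = 0. Substituting into each constraint:
  (1) (-14) - 3(0) = -14 ✓
  (2) 14 > 0 ✓
  (3) 0 = 2 × 0, remainder 0 ✓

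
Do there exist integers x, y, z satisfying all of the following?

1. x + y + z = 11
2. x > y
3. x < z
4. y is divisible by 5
Yes

Take x = 1, y = 0, z = 10. Substituting into each constraint:
  (1) 1 + 0 + 10 = 11 ✓
  (2) 1 > 0 ✓
  (3) 1 < 10 ✓
  (4) 0 = 5 × 0, remainder 0 ✓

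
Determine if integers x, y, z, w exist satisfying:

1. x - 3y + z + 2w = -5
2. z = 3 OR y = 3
Yes

Take x = 4, y = 4, z = 3, w = 0. Substituting into each constraint:
  (1) 4 - 3(4) + 3 + 2(0) = -5 ✓
  (2) z = 3, target 3 ✓ (first branch holds)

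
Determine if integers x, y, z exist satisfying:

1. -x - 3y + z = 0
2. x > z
Yes

Take x = 0, y = -1, z = -3. Substituting into each constraint:
  (1) 0 - 3(-1) + (-3) = 0 ✓
  (2) 0 > -3 ✓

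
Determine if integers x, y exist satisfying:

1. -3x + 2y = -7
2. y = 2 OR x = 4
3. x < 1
No

The full constraint system is jointly infeasible over the integers. Each constraint and what it forces:

  - -3x + 2y = -7: is a linear equation tying the variables together
  - y = 2 OR x = 4: forces a choice: either y = 2 or x = 4
  - x < 1: bounds one variable relative to a constant

Split on the disjunction (y = 2 OR x = 4):
  • If y = 2: with y = 2, every remaining term of the linear equation is divisible by 3, so the left side is ≡ 0 (mod 3); but the right side -11 ≡ 1 (mod 3). No integers can satisfy it.
  • If x = 4: this contradicts the bound x ≤ 0.
Both branches are infeasible, so the system has no integer solution.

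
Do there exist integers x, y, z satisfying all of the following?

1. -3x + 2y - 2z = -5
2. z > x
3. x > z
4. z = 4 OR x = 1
No

A contradictory subset is {z > x, x > z}. No integer assignment can satisfy these jointly:

  - z > x: bounds one variable relative to another variable
  - x > z: bounds one variable relative to another variable

Direct contradiction: z > x and x > z cannot both hold.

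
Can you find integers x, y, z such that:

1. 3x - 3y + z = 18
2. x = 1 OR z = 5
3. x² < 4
Yes

Take x = 1, y = -3, z = 6. Substituting into each constraint:
  (1) 3(1) - 3(-3) + 6 = 18 ✓
  (2) x = 1, target 1 ✓ (first branch holds)
  (3) x² = (1)² = 1, and 1 < 4 ✓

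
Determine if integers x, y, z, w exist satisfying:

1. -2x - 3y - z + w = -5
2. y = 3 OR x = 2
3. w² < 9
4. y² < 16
Yes

Take x = 2, y = 0, z = 0, w = -1. Substituting into each constraint:
  (1) -2(2) - 3(0) + 0 + (-1) = -5 ✓
  (2) x = 2, target 2 ✓ (second branch holds)
  (3) w² = (-1)² = 1, and 1 < 9 ✓
  (4) y² = (0)² = 0, and 0 < 16 ✓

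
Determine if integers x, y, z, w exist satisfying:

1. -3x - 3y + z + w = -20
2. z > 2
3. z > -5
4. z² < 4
No

A contradictory subset is {z > 2, z² < 4}. No integer assignment can satisfy these jointly:

  - z > 2: bounds one variable relative to a constant
  - z² < 4: restricts z to |z| ≤ 1

Direct contradiction: the bounds on z require z ≥ 3 and z ≤ 1 simultaneously, which is empty.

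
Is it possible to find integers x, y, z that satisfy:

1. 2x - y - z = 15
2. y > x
Yes

Take x = 0, y = 1, z = -16. Substituting into each constraint:
  (1) 2(0) + (-1) + 16 = 15 ✓
  (2) 1 > 0 ✓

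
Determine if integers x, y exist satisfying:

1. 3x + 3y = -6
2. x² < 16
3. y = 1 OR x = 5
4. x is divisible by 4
No

The full constraint system is jointly infeasible over the integers. Each constraint and what it forces:

  - 3x + 3y = -6: is a linear equation tying the variables together
  - x² < 16: restricts x to |x| ≤ 3
  - y = 1 OR x = 5: forces a choice: either y = 1 or x = 5
  - x is divisible by 4: restricts x to multiples of 4

Split on the disjunction (y = 1 OR x = 5):
  • If y = 1: with y = 1, writing x = 4x', every remaining term of the linear equation is divisible by 12, so the left side is ≡ 0 (mod 12); but the right side -9 ≡ 3 (mod 12). No integers can satisfy it.
  • If x = 5: this contradicts the divisibility constraint — 5 is not a multiple of 4.
Both branches are infeasible, so the system has no integer solution.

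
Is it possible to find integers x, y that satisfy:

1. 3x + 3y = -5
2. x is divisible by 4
No

Even the single constraint (3x + 3y = -5) is infeasible over the integers.

  - 3x + 3y = -5: every term on the left is divisible by 3, so the LHS ≡ 0 (mod 3), but the RHS -5 is not — no integer solution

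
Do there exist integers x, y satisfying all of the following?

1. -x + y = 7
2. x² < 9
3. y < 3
No

The full constraint system is jointly infeasible over the integers. Each constraint and what it forces:

  - -x + y = 7: is a linear equation tying the variables together
  - x² < 9: restricts x to |x| ≤ 2
  - y < 3: bounds one variable relative to a constant

Range argument: with x ∈ [-2, 2], y ∈ [−∞, 2], the left side of the equation is at most 4, but the right side is 7 > 4. No integer solution exists.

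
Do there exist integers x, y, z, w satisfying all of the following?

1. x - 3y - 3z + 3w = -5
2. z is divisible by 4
Yes

Take x = 1, y = 2, z = 0, w = 0. Substituting into each constraint:
  (1) 1 - 3(2) - 3(0) + 3(0) = -5 ✓
  (2) 0 = 4 × 0, remainder 0 ✓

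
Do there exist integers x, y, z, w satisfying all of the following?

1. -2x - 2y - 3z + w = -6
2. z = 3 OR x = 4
Yes

Take x = 0, y = -1, z = 3, w = 1. Substituting into each constraint:
  (1) -2(0) - 2(-1) - 3(3) + 1 = -6 ✓
  (2) z = 3, target 3 ✓ (first branch holds)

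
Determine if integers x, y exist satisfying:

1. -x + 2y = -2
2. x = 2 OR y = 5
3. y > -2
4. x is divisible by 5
No

A contradictory subset is {-x + 2y = -2, x = 2 OR y = 5, x is divisible by 5}. No integer assignment can satisfy these jointly:

  - -x + 2y = -2: is a linear equation tying the variables together
  - x = 2 OR y = 5: forces a choice: either x = 2 or y = 5
  - x is divisible by 5: restricts x to multiples of 5

Split on the disjunction (x = 2 OR y = 5):
  • If x = 2: this contradicts the divisibility constraint — 2 is not a multiple of 5.
  • If y = 5: with y = 5, writing x = 5x', every remaining term of the linear equation is divisible by 5, so the left side is ≡ 0 (mod 5); but the right side -12 ≡ 3 (mod 5). No integers can satisfy it.
Both branches are infeasible, so the system has no integer solution.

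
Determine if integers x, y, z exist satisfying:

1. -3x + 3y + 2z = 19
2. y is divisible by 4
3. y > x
Yes

Take x = -1, y = 0, z = 8. Substituting into each constraint:
  (1) -3(-1) + 3(0) + 2(8) = 19 ✓
  (2) 0 = 4 × 0, remainder 0 ✓
  (3) 0 > -1 ✓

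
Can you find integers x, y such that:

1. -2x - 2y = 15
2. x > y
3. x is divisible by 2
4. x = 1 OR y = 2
No

Even the single constraint (-2x - 2y = 15) is infeasible over the integers.

  - -2x - 2y = 15: every term on the left is divisible by 2, so the LHS ≡ 0 (mod 2), but the RHS 15 is not — no integer solution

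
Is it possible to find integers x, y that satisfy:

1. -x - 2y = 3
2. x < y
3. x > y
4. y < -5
No

A contradictory subset is {x < y, x > y}. No integer assignment can satisfy these jointly:

  - x < y: bounds one variable relative to another variable
  - x > y: bounds one variable relative to another variable

Direct contradiction: y > x and x > y cannot both hold.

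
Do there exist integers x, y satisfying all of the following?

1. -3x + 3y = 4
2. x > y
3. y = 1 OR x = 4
No

Even the single constraint (-3x + 3y = 4) is infeasible over the integers.

  - -3x + 3y = 4: every term on the left is divisible by 3, so the LHS ≡ 0 (mod 3), but the RHS 4 is not — no integer solution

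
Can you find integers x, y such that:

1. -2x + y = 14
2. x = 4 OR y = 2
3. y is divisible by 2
Yes

Take x = -6, y = 2. Substituting into each constraint:
  (1) -2(-6) + 2 = 14 ✓
  (2) y = 2, target 2 ✓ (second branch holds)
  (3) 2 = 2 × 1, remainder 0 ✓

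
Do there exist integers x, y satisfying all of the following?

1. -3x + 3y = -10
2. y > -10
No

Even the single constraint (-3x + 3y = -10) is infeasible over the integers.

  - -3x + 3y = -10: every term on the left is divisible by 3, so the LHS ≡ 0 (mod 3), but the RHS -10 is not — no integer solution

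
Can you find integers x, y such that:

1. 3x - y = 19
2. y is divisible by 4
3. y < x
Yes

Take x = 5, y = -4. Substituting into each constraint:
  (1) 3(5) + 4 = 19 ✓
  (2) -4 = 4 × -1, remainder 0 ✓
  (3) -4 < 5 ✓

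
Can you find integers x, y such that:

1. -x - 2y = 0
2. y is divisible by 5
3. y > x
Yes

Take x = -10, y = 5. Substituting into each constraint:
  (1) 10 - 2(5) = 0 ✓
  (2) 5 = 5 × 1, remainder 0 ✓
  (3) 5 > -10 ✓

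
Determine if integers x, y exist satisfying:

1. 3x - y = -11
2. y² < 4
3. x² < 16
No

The full constraint system is jointly infeasible over the integers. Each constraint and what it forces:

  - 3x - y = -11: is a linear equation tying the variables together
  - y² < 4: restricts y to |y| ≤ 1
  - x² < 16: restricts x to |x| ≤ 3

Range argument: with x ∈ [-3, 3], y ∈ [-1, 1], the left side of the equation is at least -10, but the right side is -11 < -10. No integer solution exists.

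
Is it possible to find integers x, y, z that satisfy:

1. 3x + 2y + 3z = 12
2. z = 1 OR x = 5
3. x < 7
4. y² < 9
Yes

Take x = 5, y = 0, z = -1. Substituting into each constraint:
  (1) 3(5) + 2(0) + 3(-1) = 12 ✓
  (2) x = 5, target 5 ✓ (second branch holds)
  (3) 5 < 7 ✓
  (4) y² = (0)² = 0, and 0 < 9 ✓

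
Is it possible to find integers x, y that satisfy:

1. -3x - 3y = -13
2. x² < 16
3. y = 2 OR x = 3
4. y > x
No

Even the single constraint (-3x - 3y = -13) is infeasible over the integers.

  - -3x - 3y = -13: every term on the left is divisible by 3, so the LHS ≡ 0 (mod 3), but the RHS -13 is not — no integer solution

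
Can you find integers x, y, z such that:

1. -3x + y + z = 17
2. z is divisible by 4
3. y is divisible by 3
Yes

Take x = -3, y = 0, z = 8. Substituting into each constraint:
  (1) -3(-3) + 0 + 8 = 17 ✓
  (2) 8 = 4 × 2, remainder 0 ✓
  (3) 0 = 3 × 0, remainder 0 ✓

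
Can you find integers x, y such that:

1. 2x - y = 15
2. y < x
Yes

Take x = 14, y = 13. Substituting into each constraint:
  (1) 2(14) + (-13) = 15 ✓
  (2) 13 < 14 ✓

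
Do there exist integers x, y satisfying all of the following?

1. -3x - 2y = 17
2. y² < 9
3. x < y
Yes

Take x = -7, y = 2. Substituting into each constraint:
  (1) -3(-7) - 2(2) = 17 ✓
  (2) y² = (2)² = 4, and 4 < 9 ✓
  (3) -7 < 2 ✓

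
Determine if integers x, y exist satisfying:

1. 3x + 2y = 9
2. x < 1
Yes

Take x = -1, y = 6. Substituting into each constraint:
  (1) 3(-1) + 2(6) = 9 ✓
  (2) -1 < 1 ✓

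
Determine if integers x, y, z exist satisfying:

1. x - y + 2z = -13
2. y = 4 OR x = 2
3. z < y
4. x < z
Yes

Take x = -15, y = 4, z = 3. Substituting into each constraint:
  (1) (-15) + (-4) + 2(3) = -13 ✓
  (2) y = 4, target 4 ✓ (first branch holds)
  (3) 3 < 4 ✓
  (4) -15 < 3 ✓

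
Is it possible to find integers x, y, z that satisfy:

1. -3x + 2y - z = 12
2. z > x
Yes

Take x = 0, y = 7, z = 2. Substituting into each constraint:
  (1) -3(0) + 2(7) + (-2) = 12 ✓
  (2) 2 > 0 ✓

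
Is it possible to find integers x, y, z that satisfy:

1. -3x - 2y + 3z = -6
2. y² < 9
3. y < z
Yes

Take x = 3, y = 0, z = 1. Substituting into each constraint:
  (1) -3(3) - 2(0) + 3(1) = -6 ✓
  (2) y² = (0)² = 0, and 0 < 9 ✓
  (3) 0 < 1 ✓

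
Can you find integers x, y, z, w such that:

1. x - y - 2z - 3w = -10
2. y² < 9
Yes

Take x = -10, y = 0, z = 0, w = 0. Substituting into each constraint:
  (1) (-10) + 0 - 2(0) - 3(0) = -10 ✓
  (2) y² = (0)² = 0, and 0 < 9 ✓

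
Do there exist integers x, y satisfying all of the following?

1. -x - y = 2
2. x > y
Yes

Take x = 0, y = -2. Substituting into each constraint:
  (1) 0 + 2 = 2 ✓
  (2) 0 > -2 ✓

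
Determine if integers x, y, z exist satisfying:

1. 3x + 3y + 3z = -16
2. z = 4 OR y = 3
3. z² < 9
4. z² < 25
No

Even the single constraint (3x + 3y + 3z = -16) is infeasible over the integers.

  - 3x + 3y + 3z = -16: every term on the left is divisible by 3, so the LHS ≡ 0 (mod 3), but the RHS -16 is not — no integer solution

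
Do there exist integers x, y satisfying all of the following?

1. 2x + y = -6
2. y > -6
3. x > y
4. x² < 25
Yes

Take x = -1, y = -4. Substituting into each constraint:
  (1) 2(-1) + (-4) = -6 ✓
  (2) -4 > -6 ✓
  (3) -1 > -4 ✓
  (4) x² = (-1)² = 1, and 1 < 25 ✓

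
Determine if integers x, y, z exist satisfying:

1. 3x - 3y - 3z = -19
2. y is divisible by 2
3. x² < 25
No

Even the single constraint (3x - 3y - 3z = -19) is infeasible over the integers.

  - 3x - 3y - 3z = -19: every term on the left is divisible by 3, so the LHS ≡ 0 (mod 3), but the RHS -19 is not — no integer solution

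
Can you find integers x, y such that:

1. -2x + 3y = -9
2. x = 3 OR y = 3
Yes

Take x = 3, y = -1. Substituting into each constraint:
  (1) -2(3) + 3(-1) = -9 ✓
  (2) x = 3, target 3 ✓ (first branch holds)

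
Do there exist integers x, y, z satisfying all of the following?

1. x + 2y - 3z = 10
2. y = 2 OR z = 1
Yes

Take x = 0, y = 2, z = -2. Substituting into each constraint:
  (1) 0 + 2(2) - 3(-2) = 10 ✓
  (2) y = 2, target 2 ✓ (first branch holds)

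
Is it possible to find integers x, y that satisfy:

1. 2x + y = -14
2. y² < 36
Yes

Take x = -7, y = 0. Substituting into each constraint:
  (1) 2(-7) + 0 = -14 ✓
  (2) y² = (0)² = 0, and 0 < 36 ✓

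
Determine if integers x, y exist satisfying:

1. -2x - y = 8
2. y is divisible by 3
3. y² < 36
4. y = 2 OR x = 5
No

The full constraint system is jointly infeasible over the integers. Each constraint and what it forces:

  - -2x - y = 8: is a linear equation tying the variables together
  - y is divisible by 3: restricts y to multiples of 3
  - y² < 36: restricts y to |y| ≤ 5
  - y = 2 OR x = 5: forces a choice: either y = 2 or x = 5

Split on the disjunction (y = 2 OR x = 5):
  • If y = 2: this contradicts the divisibility constraint — 2 is not a multiple of 3.
  • If x = 5: the equation forces y = -18, but y² < 36 requires |y| ≤ 5.
Both branches are infeasible, so the system has no integer solution.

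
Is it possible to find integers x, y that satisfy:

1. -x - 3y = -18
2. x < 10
Yes

Take x = 0, y = 6. Substituting into each constraint:
  (1) 0 - 3(6) = -18 ✓
  (2) 0 < 10 ✓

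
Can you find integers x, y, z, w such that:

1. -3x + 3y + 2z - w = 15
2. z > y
Yes

Take x = -1, y = 2, z = 3, w = 0. Substituting into each constraint:
  (1) -3(-1) + 3(2) + 2(3) + 0 = 15 ✓
  (2) 3 > 2 ✓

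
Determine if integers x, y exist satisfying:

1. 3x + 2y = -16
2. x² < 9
Yes

Take x = 0, y = -8. Substituting into each constraint:
  (1) 3(0) + 2(-8) = -16 ✓
  (2) x² = (0)² = 0, and 0 < 9 ✓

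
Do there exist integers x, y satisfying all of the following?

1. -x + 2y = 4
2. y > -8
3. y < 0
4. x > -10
Yes

Take x = -6, y = -1. Substituting into each constraint:
  (1) 6 + 2(-1) = 4 ✓
  (2) -1 > -8 ✓
  (3) -1 < 0 ✓
  (4) -6 > -10 ✓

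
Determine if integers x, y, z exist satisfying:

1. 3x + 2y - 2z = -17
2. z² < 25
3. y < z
Yes

Take x = -5, y = -1, z = 0. Substituting into each constraint:
  (1) 3(-5) + 2(-1) - 2(0) = -17 ✓
  (2) z² = (0)² = 0, and 0 < 25 ✓
  (3) -1 < 0 ✓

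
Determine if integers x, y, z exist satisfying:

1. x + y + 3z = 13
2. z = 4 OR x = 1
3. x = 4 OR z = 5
Yes

Take x = 1, y = -3, z = 5. Substituting into each constraint:
  (1) 1 + (-3) + 3(5) = 13 ✓
  (2) x = 1, target 1 ✓ (second branch holds)
  (3) z = 5, target 5 ✓ (second branch holds)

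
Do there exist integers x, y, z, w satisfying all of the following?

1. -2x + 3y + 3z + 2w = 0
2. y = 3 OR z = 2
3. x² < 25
Yes

Take x = 0, y = 3, z = 3, w = -9. Substituting into each constraint:
  (1) -2(0) + 3(3) + 3(3) + 2(-9) = 0 ✓
  (2) y = 3, target 3 ✓ (first branch holds)
  (3) x² = (0)² = 0, and 0 < 25 ✓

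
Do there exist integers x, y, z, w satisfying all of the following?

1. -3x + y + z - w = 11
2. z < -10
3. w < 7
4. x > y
Yes

Take x = 1, y = 0, z = -11, w = -25. Substituting into each constraint:
  (1) -3(1) + 0 + (-11) + 25 = 11 ✓
  (2) -11 < -10 ✓
  (3) -25 < 7 ✓
  (4) 1 > 0 ✓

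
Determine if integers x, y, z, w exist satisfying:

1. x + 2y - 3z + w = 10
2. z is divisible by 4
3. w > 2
Yes

Take x = 7, y = 0, z = 0, w = 3. Substituting into each constraint:
  (1) 7 + 2(0) - 3(0) + 3 = 10 ✓
  (2) 0 = 4 × 0, remainder 0 ✓
  (3) 3 > 2 ✓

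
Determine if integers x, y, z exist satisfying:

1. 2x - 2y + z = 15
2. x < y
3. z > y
Yes

Take x = 15, y = 16, z = 17. Substituting into each constraint:
  (1) 2(15) - 2(16) + 17 = 15 ✓
  (2) 15 < 16 ✓
  (3) 17 > 16 ✓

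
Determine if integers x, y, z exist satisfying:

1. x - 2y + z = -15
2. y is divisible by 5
Yes

Take x = -15, y = 0, z = 0. Substituting into each constraint:
  (1) (-15) - 2(0) + 0 = -15 ✓
  (2) 0 = 5 × 0, remainder 0 ✓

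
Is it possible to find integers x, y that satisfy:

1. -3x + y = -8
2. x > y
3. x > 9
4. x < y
No

A contradictory subset is {x > y, x < y}. No integer assignment can satisfy these jointly:

  - x > y: bounds one variable relative to another variable
  - x < y: bounds one variable relative to another variable

Direct contradiction: x > y and y > x cannot both hold.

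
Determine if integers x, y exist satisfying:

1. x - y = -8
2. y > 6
Yes

Take x = -1, y = 7. Substituting into each constraint:
  (1) (-1) + (-7) = -8 ✓
  (2) 7 > 6 ✓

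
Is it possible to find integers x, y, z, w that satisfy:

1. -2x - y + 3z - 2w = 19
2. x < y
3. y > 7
Yes

Take x = 0, y = 8, z = 9, w = 0. Substituting into each constraint:
  (1) -2(0) + (-8) + 3(9) - 2(0) = 19 ✓
  (2) 0 < 8 ✓
  (3) 8 > 7 ✓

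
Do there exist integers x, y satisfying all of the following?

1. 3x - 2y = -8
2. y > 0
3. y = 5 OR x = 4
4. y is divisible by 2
Yes

Take x = 4, y = 10. Substituting into each constraint:
  (1) 3(4) - 2(10) = -8 ✓
  (2) 10 > 0 ✓
  (3) x = 4, target 4 ✓ (second branch holds)
  (4) 10 = 2 × 5, remainder 0 ✓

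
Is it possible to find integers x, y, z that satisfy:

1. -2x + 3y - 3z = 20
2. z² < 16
Yes

Take x = -10, y = 0, z = 0. Substituting into each constraint:
  (1) -2(-10) + 3(0) - 3(0) = 20 ✓
  (2) z² = (0)² = 0, and 0 < 16 ✓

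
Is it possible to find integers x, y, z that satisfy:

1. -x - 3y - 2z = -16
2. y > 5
Yes

Take x = 0, y = 6, z = -1. Substituting into each constraint:
  (1) 0 - 3(6) - 2(-1) = -16 ✓
  (2) 6 > 5 ✓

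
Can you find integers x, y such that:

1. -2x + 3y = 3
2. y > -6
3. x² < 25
Yes

Take x = 0, y = 1. Substituting into each constraint:
  (1) -2(0) + 3(1) = 3 ✓
  (2) 1 > -6 ✓
  (3) x² = (0)² = 0, and 0 < 25 ✓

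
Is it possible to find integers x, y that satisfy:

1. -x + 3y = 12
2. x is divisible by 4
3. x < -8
Yes

Take x = -12, y = 0. Substituting into each constraint:
  (1) 12 + 3(0) = 12 ✓
  (2) -12 = 4 × -3, remainder 0 ✓
  (3) -12 < -8 ✓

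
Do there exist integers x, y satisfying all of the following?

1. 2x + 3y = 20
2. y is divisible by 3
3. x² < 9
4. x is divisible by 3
No

A contradictory subset is {2x + 3y = 20, x is divisible by 3}. No integer assignment can satisfy these jointly:

  - 2x + 3y = 20: is a linear equation tying the variables together
  - x is divisible by 3: restricts x to multiples of 3

Modular obstruction: writing x = 3x', every remaining term of the linear equation is divisible by 3, so the left side is ≡ 0 (mod 3); but the right side 20 ≡ 2 (mod 3). No integers can satisfy it.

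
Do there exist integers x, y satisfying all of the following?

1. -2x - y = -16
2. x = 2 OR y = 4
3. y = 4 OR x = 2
Yes

Take x = 6, y = 4. Substituting into each constraint:
  (1) -2(6) + (-4) = -16 ✓
  (2) y = 4, target 4 ✓ (second branch holds)
  (3) y = 4, target 4 ✓ (first branch holds)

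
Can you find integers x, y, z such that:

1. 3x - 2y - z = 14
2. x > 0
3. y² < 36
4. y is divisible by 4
Yes

Take x = 1, y = 0, z = -11. Substituting into each constraint:
  (1) 3(1) - 2(0) + 11 = 14 ✓
  (2) 1 > 0 ✓
  (3) y² = (0)² = 0, and 0 < 36 ✓
  (4) 0 = 4 × 0, remainder 0 ✓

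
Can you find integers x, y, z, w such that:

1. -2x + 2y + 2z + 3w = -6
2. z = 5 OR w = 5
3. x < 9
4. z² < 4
No

A contradictory subset is {-2x + 2y + 2z + 3w = -6, z = 5 OR w = 5, z² < 4}. No integer assignment can satisfy these jointly:

  - -2x + 2y + 2z + 3w = -6: is a linear equation tying the variables together
  - z = 5 OR w = 5: forces a choice: either z = 5 or w = 5
  - z² < 4: restricts z to |z| ≤ 1

Split on the disjunction (z = 5 OR w = 5):
  • If z = 5: this contradicts z² < 4, which requires |z| ≤ 1.
  • If w = 5: with w = 5, every remaining term of the linear equation is divisible by 2, so the left side is ≡ 0 (mod 2); but the right side -21 ≡ 1 (mod 2). No integers can satisfy it.
Both branches are infeasible, so the system has no integer solution.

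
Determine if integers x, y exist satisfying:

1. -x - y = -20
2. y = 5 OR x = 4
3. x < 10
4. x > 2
Yes

Take x = 4, y = 16. Substituting into each constraint:
  (1) (-4) + (-16) = -20 ✓
  (2) x = 4, target 4 ✓ (second branch holds)
  (3) 4 < 10 ✓
  (4) 4 > 2 ✓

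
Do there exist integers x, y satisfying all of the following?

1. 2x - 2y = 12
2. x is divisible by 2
Yes

Take x = 0, y = -6. Substituting into each constraint:
  (1) 2(0) - 2(-6) = 12 ✓
  (2) 0 = 2 × 0, remainder 0 ✓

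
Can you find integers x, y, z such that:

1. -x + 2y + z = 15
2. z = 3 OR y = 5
Yes

Take x = -4, y = 4, z = 3. Substituting into each constraint:
  (1) 4 + 2(4) + 3 = 15 ✓
  (2) z = 3, target 3 ✓ (first branch holds)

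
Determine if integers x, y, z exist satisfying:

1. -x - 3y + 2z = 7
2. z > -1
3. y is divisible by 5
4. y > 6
Yes

Take x = 1, y = 10, z = 19. Substituting into each constraint:
  (1) (-1) - 3(10) + 2(19) = 7 ✓
  (2) 19 > -1 ✓
  (3) 10 = 5 × 2, remainder 0 ✓
  (4) 10 > 6 ✓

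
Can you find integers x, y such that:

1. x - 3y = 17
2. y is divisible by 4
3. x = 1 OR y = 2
No

The full constraint system is jointly infeasible over the integers. Each constraint and what it forces:

  - x - 3y = 17: is a linear equation tying the variables together
  - y is divisible by 4: restricts y to multiples of 4
  - x = 1 OR y = 2: forces a choice: either x = 1 or y = 2

Split on the disjunction (x = 1 OR y = 2):
  • If x = 1: with x = 1, writing y = 4y', every remaining term of the linear equation is divisible by 12, so the left side is ≡ 0 (mod 12); but the right side 16 ≡ 4 (mod 12). No integers can satisfy it.
  • If y = 2: this contradicts the divisibility constraint — 2 is not a multiple of 4.
Both branches are infeasible, so the system has no integer solution.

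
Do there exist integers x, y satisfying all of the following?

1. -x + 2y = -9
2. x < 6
Yes

Take x = 5, y = -2. Substituting into each constraint:
  (1) (-5) + 2(-2) = -9 ✓
  (2) 5 < 6 ✓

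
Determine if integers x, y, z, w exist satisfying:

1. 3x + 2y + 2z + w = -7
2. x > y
Yes

Take x = 1, y = 0, z = -5, w = 0. Substituting into each constraint:
  (1) 3(1) + 2(0) + 2(-5) + 0 = -7 ✓
  (2) 1 > 0 ✓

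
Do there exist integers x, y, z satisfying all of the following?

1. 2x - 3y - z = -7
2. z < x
Yes

Take x = 1, y = 3, z = 0. Substituting into each constraint:
  (1) 2(1) - 3(3) + 0 = -7 ✓
  (2) 0 < 1 ✓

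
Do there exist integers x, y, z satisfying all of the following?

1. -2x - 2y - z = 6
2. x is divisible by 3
Yes

Take x = 0, y = -3, z = 0. Substituting into each constraint:
  (1) -2(0) - 2(-3) + 0 = 6 ✓
  (2) 0 = 3 × 0, remainder 0 ✓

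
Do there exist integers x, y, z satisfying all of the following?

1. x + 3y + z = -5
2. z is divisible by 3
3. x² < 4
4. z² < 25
Yes

Take x = 1, y = -2, z = 0. Substituting into each constraint:
  (1) 1 + 3(-2) + 0 = -5 ✓
  (2) 0 = 3 × 0, remainder 0 ✓
  (3) x² = (1)² = 1, and 1 < 4 ✓
  (4) z² = (0)² = 0, and 0 < 25 ✓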